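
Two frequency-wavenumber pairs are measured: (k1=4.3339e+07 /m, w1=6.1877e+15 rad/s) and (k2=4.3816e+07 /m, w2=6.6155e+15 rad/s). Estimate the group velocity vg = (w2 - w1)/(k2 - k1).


vg = (w2 - w1) / (k2 - k1)
= (6.6155e+15 - 6.1877e+15) / (4.3816e+07 - 4.3339e+07)
= 4.2780e+14 / 4.7700e+05
= 8.9686e+08 m/s

8.9686e+08


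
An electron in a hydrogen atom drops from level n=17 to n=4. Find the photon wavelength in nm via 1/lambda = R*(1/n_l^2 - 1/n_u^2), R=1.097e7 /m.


1/lambda = R * (1/n_l^2 - 1/n_u^2)
= 1.097e7 * (1/4^2 - 1/17^2)
= 1.097e7 * (0.0625 - 0.00346)
= 1.097e7 * 0.05904
= 6.4767e+05 /m
lambda = 1 / 6.4767e+05 = 1544.0045 nm

1544.0045


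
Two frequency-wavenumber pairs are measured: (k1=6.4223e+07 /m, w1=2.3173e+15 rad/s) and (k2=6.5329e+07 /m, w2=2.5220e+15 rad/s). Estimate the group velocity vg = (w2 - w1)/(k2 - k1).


vg = (w2 - w1) / (k2 - k1)
= (2.5220e+15 - 2.3173e+15) / (6.5329e+07 - 6.4223e+07)
= 2.0470e+14 / 1.1060e+06
= 1.8508e+08 m/s

1.8508e+08


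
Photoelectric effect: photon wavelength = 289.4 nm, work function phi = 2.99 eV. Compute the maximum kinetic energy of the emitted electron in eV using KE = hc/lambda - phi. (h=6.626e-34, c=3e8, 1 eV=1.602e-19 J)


E_photon = hc / lambda
= (6.626e-34)(3e8) / (289.4e-9)
= 6.8687e-19 J
= 4.2876 eV
KE = E_photon - phi
= 4.2876 - 2.99
= 1.2976 eV

1.2976


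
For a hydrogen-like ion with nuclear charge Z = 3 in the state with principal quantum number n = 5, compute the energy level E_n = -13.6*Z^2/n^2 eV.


E_n = -13.6 * Z^2 / n^2
= -13.6 * 3^2 / 5^2
= -13.6 * 9 / 25
= -4.896 eV

-4.896


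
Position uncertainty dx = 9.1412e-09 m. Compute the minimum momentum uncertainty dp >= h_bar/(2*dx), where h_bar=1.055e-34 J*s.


dp = h_bar / (2 * dx)
= 1.055e-34 / (2 * 9.1412e-09)
= 1.055e-34 / 1.8282e-08
= 5.7706e-27 kg*m/s

5.7706e-27


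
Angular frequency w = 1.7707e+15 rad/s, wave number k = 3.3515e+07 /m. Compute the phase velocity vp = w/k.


vp = w / k
= 1.7707e+15 / 3.3515e+07
= 5.2833e+07 m/s

5.2833e+07


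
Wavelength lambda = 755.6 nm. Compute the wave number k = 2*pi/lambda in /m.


k = 2 * pi / lambda
= 6.2832 / (755.6e-9)
= 6.2832 / 7.5560e-07
= 8.3155e+06 /m

8.3155e+06


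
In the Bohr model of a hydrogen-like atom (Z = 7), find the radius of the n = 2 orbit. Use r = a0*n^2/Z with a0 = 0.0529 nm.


r = a0 * n^2 / Z
= 0.0529 * 2^2 / 7
= 0.0529 * 4 / 7
= 0.0302 nm

0.0302


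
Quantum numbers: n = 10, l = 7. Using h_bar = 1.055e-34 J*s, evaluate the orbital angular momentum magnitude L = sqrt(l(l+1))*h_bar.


L = sqrt(l*(l+1)) * h_bar
= sqrt(7 * 8) * 1.055e-34
= sqrt(56) * 1.055e-34
= 7.4833 * 1.055e-34
= 7.8949e-34 J*s

7.8949e-34


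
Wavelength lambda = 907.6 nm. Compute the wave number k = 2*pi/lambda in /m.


k = 2 * pi / lambda
= 6.2832 / (907.6e-9)
= 6.2832 / 9.0760e-07
= 6.9229e+06 /m

6.9229e+06


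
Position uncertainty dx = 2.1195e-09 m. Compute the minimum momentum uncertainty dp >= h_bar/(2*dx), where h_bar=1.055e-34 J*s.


dp = h_bar / (2 * dx)
= 1.055e-34 / (2 * 2.1195e-09)
= 1.055e-34 / 4.2390e-09
= 2.4888e-26 kg*m/s

2.4888e-26


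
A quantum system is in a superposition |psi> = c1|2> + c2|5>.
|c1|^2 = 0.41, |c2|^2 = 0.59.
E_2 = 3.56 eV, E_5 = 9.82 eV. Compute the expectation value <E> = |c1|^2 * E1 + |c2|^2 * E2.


<E> = |c1|^2 * E1 + |c2|^2 * E2
= 0.41 * 3.56 + 0.59 * 9.82
= 1.4596 + 5.7938
= 7.2534 eV

7.2534


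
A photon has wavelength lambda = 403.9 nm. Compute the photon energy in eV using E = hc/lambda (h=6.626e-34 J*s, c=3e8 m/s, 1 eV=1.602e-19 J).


E = hc / lambda
= (6.626e-34)(3e8) / (403.9e-9)
= 1.9878e-25 / 4.0390e-07
= 4.9215e-19 J
Converting to eV: 4.9215e-19 / 1.602e-19
= 3.0721 eV

3.0721


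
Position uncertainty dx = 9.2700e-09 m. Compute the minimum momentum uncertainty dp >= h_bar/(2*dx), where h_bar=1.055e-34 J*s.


dp = h_bar / (2 * dx)
= 1.055e-34 / (2 * 9.2700e-09)
= 1.055e-34 / 1.8540e-08
= 5.6904e-27 kg*m/s

5.6904e-27


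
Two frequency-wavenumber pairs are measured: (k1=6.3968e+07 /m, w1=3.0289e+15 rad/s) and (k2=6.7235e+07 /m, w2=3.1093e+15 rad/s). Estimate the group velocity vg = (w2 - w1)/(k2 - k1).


vg = (w2 - w1) / (k2 - k1)
= (3.1093e+15 - 3.0289e+15) / (6.7235e+07 - 6.3968e+07)
= 8.0400e+13 / 3.2670e+06
= 2.4610e+07 m/s

2.4610e+07


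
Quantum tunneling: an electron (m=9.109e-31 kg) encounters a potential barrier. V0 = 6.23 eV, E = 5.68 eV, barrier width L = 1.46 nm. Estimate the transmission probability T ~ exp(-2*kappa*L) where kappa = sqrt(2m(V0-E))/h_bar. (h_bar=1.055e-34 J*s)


V0 - E = 0.55 eV = 8.8110e-20 J
kappa = sqrt(2 * m * (V0-E)) / h_bar
= sqrt(2 * 9.109e-31 * 8.8110e-20) / 1.055e-34
= 3.7976e+09 /m
2*kappa*L = 2 * 3.7976e+09 * 1.46e-9
= 11.089
T = exp(-11.089) = 1.527910e-05

1.527910e-05


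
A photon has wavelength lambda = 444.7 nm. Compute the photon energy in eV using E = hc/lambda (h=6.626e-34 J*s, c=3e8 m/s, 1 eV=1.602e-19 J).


E = hc / lambda
= (6.626e-34)(3e8) / (444.7e-9)
= 1.9878e-25 / 4.4470e-07
= 4.4700e-19 J
Converting to eV: 4.4700e-19 / 1.602e-19
= 2.7902 eV

2.7902


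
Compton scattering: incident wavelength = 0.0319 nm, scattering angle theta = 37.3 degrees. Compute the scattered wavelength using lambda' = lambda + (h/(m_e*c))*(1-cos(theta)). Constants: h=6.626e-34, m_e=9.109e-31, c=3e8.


Compton wavelength: h/(m_e*c) = 2.4247e-12 m
d_lambda = 2.4247e-12 * (1 - cos(37.3 deg))
= 2.4247e-12 * 0.204527
= 4.9592e-13 m = 0.000496 nm
lambda' = 0.0319 + 0.000496
= 0.032396 nm

0.032396


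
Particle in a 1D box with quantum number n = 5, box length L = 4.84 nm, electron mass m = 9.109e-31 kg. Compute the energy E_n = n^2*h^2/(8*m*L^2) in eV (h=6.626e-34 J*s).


E = n^2 * h^2 / (8 * m * L^2)
= 5^2 * (6.626e-34)^2 / (8 * 9.109e-31 * (4.84e-9)^2)
= 25 * 4.3904e-67 / (8 * 9.109e-31 * 2.3426e-17)
= 6.4297e-20 J
= 0.4014 eV

0.4014


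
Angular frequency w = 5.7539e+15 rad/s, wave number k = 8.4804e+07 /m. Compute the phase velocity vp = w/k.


vp = w / k
= 5.7539e+15 / 8.4804e+07
= 6.7849e+07 m/s

6.7849e+07


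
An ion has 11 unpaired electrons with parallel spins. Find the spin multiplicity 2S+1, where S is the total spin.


Total spin S = N * (1/2) = 11 * 0.5 = 5.5
Spin multiplicity = 2S + 1
= 2 * 5.5 + 1
= 12

12


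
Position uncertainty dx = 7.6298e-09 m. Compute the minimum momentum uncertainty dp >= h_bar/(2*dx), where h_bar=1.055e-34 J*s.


dp = h_bar / (2 * dx)
= 1.055e-34 / (2 * 7.6298e-09)
= 1.055e-34 / 1.5260e-08
= 6.9137e-27 kg*m/s

6.9137e-27


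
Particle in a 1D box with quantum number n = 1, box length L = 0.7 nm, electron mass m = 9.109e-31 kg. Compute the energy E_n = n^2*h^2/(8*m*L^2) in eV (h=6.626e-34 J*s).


E = n^2 * h^2 / (8 * m * L^2)
= 1^2 * (6.626e-34)^2 / (8 * 9.109e-31 * (0.7e-9)^2)
= 1 * 4.3904e-67 / (8 * 9.109e-31 * 4.9000e-19)
= 1.2295e-19 J
= 0.7675 eV

0.7675


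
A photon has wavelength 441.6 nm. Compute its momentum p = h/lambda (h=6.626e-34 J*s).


p = h / lambda
= 6.626e-34 / (441.6e-9)
= 6.626e-34 / 4.4160e-07
= 1.5005e-27 kg*m/s

1.5005e-27


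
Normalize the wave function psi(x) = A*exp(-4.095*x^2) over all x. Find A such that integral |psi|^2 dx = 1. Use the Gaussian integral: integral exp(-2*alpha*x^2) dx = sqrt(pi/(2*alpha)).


integral |psi|^2 dx = A^2 * sqrt(pi/(2*alpha)) = 1
A^2 = sqrt(2*alpha/pi)
= sqrt(2 * 4.095 / pi)
= 1.614608
A = sqrt(1.614608)
= 1.2707

1.2707


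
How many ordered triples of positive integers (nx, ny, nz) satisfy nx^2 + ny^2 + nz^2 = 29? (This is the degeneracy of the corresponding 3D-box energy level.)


Enumerate all (nx, ny, nz) with nx^2 + ny^2 + nz^2 = 29:
(2,3,4)
(2,4,3)
(3,2,4)
(3,4,2)
(4,2,3)
(4,3,2)
Total degeneracy = 6

6


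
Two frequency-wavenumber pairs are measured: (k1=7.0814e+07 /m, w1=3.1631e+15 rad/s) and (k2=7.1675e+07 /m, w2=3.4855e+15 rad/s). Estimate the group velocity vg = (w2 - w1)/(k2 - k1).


vg = (w2 - w1) / (k2 - k1)
= (3.4855e+15 - 3.1631e+15) / (7.1675e+07 - 7.0814e+07)
= 3.2240e+14 / 8.6100e+05
= 3.7445e+08 m/s

3.7445e+08


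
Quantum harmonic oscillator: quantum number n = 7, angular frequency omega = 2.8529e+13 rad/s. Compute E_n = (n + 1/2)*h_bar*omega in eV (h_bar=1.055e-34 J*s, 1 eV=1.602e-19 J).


E = (n + 1/2) * h_bar * omega
= (7 + 0.5) * 1.055e-34 * 2.8529e+13
= 7.5 * 3.0098e-21
= 2.2574e-20 J
= 0.1409 eV

0.1409


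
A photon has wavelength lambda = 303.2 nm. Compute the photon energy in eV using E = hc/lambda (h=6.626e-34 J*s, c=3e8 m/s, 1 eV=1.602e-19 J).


E = hc / lambda
= (6.626e-34)(3e8) / (303.2e-9)
= 1.9878e-25 / 3.0320e-07
= 6.5561e-19 J
Converting to eV: 6.5561e-19 / 1.602e-19
= 4.0924 eV

4.0924


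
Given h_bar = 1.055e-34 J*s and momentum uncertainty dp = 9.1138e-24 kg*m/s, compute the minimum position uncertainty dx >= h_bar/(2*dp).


dx = h_bar / (2 * dp)
= 1.055e-34 / (2 * 9.1138e-24)
= 1.055e-34 / 1.8228e-23
= 5.7879e-12 m

5.7879e-12


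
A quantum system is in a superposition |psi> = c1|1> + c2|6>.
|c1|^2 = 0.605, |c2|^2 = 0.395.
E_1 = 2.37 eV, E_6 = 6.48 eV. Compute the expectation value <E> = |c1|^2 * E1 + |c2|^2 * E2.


<E> = |c1|^2 * E1 + |c2|^2 * E2
= 0.605 * 2.37 + 0.395 * 6.48
= 1.4339 + 2.5596
= 3.9935 eV

3.9935


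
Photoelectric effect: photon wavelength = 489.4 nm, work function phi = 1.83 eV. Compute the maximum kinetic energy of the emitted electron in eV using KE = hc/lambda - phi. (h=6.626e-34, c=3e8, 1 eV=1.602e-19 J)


E_photon = hc / lambda
= (6.626e-34)(3e8) / (489.4e-9)
= 4.0617e-19 J
= 2.5354 eV
KE = E_photon - phi
= 2.5354 - 1.83
= 0.7054 eV

0.7054


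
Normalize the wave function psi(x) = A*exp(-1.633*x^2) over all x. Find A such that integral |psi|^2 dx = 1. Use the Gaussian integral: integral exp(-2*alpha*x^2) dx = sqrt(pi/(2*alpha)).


integral |psi|^2 dx = A^2 * sqrt(pi/(2*alpha)) = 1
A^2 = sqrt(2*alpha/pi)
= sqrt(2 * 1.633 / pi)
= 1.019608
A = sqrt(1.019608)
= 1.0098

1.0098


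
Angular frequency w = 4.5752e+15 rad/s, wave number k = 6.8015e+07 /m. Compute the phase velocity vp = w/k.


vp = w / k
= 4.5752e+15 / 6.8015e+07
= 6.7268e+07 m/s

6.7268e+07


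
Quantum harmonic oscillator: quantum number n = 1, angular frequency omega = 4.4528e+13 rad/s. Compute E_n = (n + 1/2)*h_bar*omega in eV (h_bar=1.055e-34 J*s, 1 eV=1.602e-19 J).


E = (n + 1/2) * h_bar * omega
= (1 + 0.5) * 1.055e-34 * 4.4528e+13
= 1.5 * 4.6977e-21
= 7.0466e-21 J
= 0.044 eV

0.044


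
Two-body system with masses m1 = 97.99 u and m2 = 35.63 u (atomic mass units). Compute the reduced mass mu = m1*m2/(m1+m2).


mu = m1 * m2 / (m1 + m2)
= 97.99 * 35.63 / (97.99 + 35.63)
= 3491.3837 / 133.62
= 26.1292 u

26.1292


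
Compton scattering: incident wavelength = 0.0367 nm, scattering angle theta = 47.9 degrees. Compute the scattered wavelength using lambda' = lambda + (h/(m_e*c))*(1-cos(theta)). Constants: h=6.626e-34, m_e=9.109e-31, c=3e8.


Compton wavelength: h/(m_e*c) = 2.4247e-12 m
d_lambda = 2.4247e-12 * (1 - cos(47.9 deg))
= 2.4247e-12 * 0.329573
= 7.9912e-13 m = 0.000799 nm
lambda' = 0.0367 + 0.000799
= 0.037499 nm

0.037499


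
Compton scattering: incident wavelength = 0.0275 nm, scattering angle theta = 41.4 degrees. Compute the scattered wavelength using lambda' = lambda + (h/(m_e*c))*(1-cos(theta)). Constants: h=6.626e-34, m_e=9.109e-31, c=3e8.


Compton wavelength: h/(m_e*c) = 2.4247e-12 m
d_lambda = 2.4247e-12 * (1 - cos(41.4 deg))
= 2.4247e-12 * 0.249889
= 6.0591e-13 m = 0.000606 nm
lambda' = 0.0275 + 0.000606
= 0.028106 nm

0.028106


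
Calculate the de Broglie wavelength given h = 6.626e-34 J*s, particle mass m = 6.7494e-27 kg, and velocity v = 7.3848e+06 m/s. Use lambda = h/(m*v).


lambda = h / (m * v)
= 6.626e-34 / (6.7494e-27 * 7.3848e+06)
= 6.626e-34 / 4.9843e-20
= 1.3294e-14 m

1.3294e-14


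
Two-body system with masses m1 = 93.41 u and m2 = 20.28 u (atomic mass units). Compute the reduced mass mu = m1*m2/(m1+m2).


mu = m1 * m2 / (m1 + m2)
= 93.41 * 20.28 / (93.41 + 20.28)
= 1894.3548 / 113.69
= 16.6625 u

16.6625


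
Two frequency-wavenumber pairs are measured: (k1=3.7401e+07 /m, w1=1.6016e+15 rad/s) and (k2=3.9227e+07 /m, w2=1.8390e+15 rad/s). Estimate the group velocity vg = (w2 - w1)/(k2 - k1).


vg = (w2 - w1) / (k2 - k1)
= (1.8390e+15 - 1.6016e+15) / (3.9227e+07 - 3.7401e+07)
= 2.3740e+14 / 1.8260e+06
= 1.3001e+08 m/s

1.3001e+08


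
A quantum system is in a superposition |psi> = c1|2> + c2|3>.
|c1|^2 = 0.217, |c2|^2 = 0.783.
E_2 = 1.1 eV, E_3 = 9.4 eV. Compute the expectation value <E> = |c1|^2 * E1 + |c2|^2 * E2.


<E> = |c1|^2 * E1 + |c2|^2 * E2
= 0.217 * 1.1 + 0.783 * 9.4
= 0.2387 + 7.3602
= 7.5989 eV

7.5989


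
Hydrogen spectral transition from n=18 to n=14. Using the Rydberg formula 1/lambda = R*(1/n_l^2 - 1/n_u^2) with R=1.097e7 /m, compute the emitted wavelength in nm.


1/lambda = R * (1/n_l^2 - 1/n_u^2)
= 1.097e7 * (1/14^2 - 1/18^2)
= 1.097e7 * (0.005102 - 0.003086)
= 1.097e7 * 0.002016
= 2.2111e+04 /m
lambda = 1 / 2.2111e+04 = 45225.6153 nm

45225.6153


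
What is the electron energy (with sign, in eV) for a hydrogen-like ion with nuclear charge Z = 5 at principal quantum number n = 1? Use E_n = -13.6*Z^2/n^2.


E_n = -13.6 * Z^2 / n^2
= -13.6 * 5^2 / 1^2
= -13.6 * 25 / 1
= -340.0 eV

-340.0


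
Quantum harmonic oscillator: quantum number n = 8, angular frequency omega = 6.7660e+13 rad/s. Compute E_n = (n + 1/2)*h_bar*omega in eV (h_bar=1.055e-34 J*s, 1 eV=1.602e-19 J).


E = (n + 1/2) * h_bar * omega
= (8 + 0.5) * 1.055e-34 * 6.7660e+13
= 8.5 * 7.1381e-21
= 6.0674e-20 J
= 0.3787 eV

0.3787


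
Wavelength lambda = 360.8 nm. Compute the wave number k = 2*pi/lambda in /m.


k = 2 * pi / lambda
= 6.2832 / (360.8e-9)
= 6.2832 / 3.6080e-07
= 1.7415e+07 /m

1.7415e+07


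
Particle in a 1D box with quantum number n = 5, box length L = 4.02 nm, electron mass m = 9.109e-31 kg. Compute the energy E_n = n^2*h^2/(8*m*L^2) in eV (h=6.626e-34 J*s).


E = n^2 * h^2 / (8 * m * L^2)
= 5^2 * (6.626e-34)^2 / (8 * 9.109e-31 * (4.02e-9)^2)
= 25 * 4.3904e-67 / (8 * 9.109e-31 * 1.6160e-17)
= 9.3203e-20 J
= 0.5818 eV

0.5818


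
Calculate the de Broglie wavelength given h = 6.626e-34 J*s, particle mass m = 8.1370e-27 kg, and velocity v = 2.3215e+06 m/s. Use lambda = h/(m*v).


lambda = h / (m * v)
= 6.626e-34 / (8.1370e-27 * 2.3215e+06)
= 6.626e-34 / 1.8890e-20
= 3.5077e-14 m

3.5077e-14


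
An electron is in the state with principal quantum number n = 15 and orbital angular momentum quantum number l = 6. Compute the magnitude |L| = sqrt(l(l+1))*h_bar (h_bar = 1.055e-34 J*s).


L = sqrt(l*(l+1)) * h_bar
= sqrt(6 * 7) * 1.055e-34
= sqrt(42) * 1.055e-34
= 6.4807 * 1.055e-34
= 6.8372e-34 J*s

6.8372e-34


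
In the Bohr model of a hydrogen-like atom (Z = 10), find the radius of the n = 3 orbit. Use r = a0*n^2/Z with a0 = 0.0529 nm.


r = a0 * n^2 / Z
= 0.0529 * 3^2 / 10
= 0.0529 * 9 / 10
= 0.0476 nm

0.0476


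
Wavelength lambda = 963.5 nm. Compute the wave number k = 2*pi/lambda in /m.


k = 2 * pi / lambda
= 6.2832 / (963.5e-9)
= 6.2832 / 9.6350e-07
= 6.5212e+06 /m

6.5212e+06


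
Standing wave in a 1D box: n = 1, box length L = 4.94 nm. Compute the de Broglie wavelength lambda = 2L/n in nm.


lambda = 2L / n
= 2 * 4.94 / 1
= 9.88 / 1
= 9.88 nm

9.88


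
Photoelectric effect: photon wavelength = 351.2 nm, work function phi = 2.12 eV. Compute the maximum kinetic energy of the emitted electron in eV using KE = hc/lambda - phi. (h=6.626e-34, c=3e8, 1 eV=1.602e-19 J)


E_photon = hc / lambda
= (6.626e-34)(3e8) / (351.2e-9)
= 5.6600e-19 J
= 3.5331 eV
KE = E_photon - phi
= 3.5331 - 2.12
= 1.4131 eV

1.4131


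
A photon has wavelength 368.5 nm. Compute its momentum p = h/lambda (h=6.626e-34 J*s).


p = h / lambda
= 6.626e-34 / (368.5e-9)
= 6.626e-34 / 3.6850e-07
= 1.7981e-27 kg*m/s

1.7981e-27


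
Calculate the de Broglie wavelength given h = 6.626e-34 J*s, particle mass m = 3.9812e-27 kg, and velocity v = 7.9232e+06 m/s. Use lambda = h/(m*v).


lambda = h / (m * v)
= 6.626e-34 / (3.9812e-27 * 7.9232e+06)
= 6.626e-34 / 3.1544e-20
= 2.1006e-14 m

2.1006e-14


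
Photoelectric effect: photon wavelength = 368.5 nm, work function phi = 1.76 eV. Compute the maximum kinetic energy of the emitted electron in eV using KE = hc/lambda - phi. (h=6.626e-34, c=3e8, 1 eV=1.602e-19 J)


E_photon = hc / lambda
= (6.626e-34)(3e8) / (368.5e-9)
= 5.3943e-19 J
= 3.3672 eV
KE = E_photon - phi
= 3.3672 - 1.76
= 1.6072 eV

1.6072


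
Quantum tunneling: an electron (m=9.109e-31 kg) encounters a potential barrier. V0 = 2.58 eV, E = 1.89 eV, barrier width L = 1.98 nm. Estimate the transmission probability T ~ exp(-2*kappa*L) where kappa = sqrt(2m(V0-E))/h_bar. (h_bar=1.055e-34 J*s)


V0 - E = 0.69 eV = 1.1054e-19 J
kappa = sqrt(2 * m * (V0-E)) / h_bar
= sqrt(2 * 9.109e-31 * 1.1054e-19) / 1.055e-34
= 4.2536e+09 /m
2*kappa*L = 2 * 4.2536e+09 * 1.98e-9
= 16.8441
T = exp(-16.8441) = 4.838184e-08

4.838184e-08


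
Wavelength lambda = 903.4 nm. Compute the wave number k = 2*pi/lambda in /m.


k = 2 * pi / lambda
= 6.2832 / (903.4e-9)
= 6.2832 / 9.0340e-07
= 6.9550e+06 /m

6.9550e+06


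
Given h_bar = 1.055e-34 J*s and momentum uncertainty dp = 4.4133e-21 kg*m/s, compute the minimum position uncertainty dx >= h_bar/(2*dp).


dx = h_bar / (2 * dp)
= 1.055e-34 / (2 * 4.4133e-21)
= 1.055e-34 / 8.8266e-21
= 1.1953e-14 m

1.1953e-14


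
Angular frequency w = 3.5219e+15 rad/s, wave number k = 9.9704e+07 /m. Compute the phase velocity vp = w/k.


vp = w / k
= 3.5219e+15 / 9.9704e+07
= 3.5324e+07 m/s

3.5324e+07


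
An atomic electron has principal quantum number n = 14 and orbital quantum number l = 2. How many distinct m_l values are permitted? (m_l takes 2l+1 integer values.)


m_l ranges from -l to +l in integer steps
So m_l goes from -2 to +2
Count = 2l + 1 = 2*2 + 1
= 5

5


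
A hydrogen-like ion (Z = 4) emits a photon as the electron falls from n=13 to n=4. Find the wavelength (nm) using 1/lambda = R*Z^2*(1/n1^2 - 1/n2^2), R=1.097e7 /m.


1/lambda = R * Z^2 * (1/n1^2 - 1/n2^2)
= 1.097e7 * 4^2 * (1/4^2 - 1/13^2)
= 1.097e7 * 16 * (0.0625 - 0.005917)
= 9.9314e+06 /m
lambda = 1 / 9.9314e+06
= 100.6905 nm

100.6905


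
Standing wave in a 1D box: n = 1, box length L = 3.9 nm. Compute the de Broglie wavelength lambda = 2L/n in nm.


lambda = 2L / n
= 2 * 3.9 / 1
= 7.8 / 1
= 7.8 nm

7.8


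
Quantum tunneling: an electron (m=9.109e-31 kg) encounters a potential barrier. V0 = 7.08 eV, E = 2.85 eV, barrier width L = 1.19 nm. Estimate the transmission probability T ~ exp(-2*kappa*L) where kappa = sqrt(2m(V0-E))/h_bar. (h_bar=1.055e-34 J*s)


V0 - E = 4.23 eV = 6.7765e-19 J
kappa = sqrt(2 * m * (V0-E)) / h_bar
= sqrt(2 * 9.109e-31 * 6.7765e-19) / 1.055e-34
= 1.0532e+10 /m
2*kappa*L = 2 * 1.0532e+10 * 1.19e-9
= 25.0655
T = exp(-25.0655) = 1.300750e-11

1.300750e-11


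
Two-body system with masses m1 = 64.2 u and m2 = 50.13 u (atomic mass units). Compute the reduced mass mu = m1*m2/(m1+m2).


mu = m1 * m2 / (m1 + m2)
= 64.2 * 50.13 / (64.2 + 50.13)
= 3218.346 / 114.33
= 28.1496 u

28.1496


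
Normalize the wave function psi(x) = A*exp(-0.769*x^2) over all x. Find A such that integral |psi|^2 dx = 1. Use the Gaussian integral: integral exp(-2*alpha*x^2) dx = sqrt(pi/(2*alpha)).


integral |psi|^2 dx = A^2 * sqrt(pi/(2*alpha)) = 1
A^2 = sqrt(2*alpha/pi)
= sqrt(2 * 0.769 / pi)
= 0.699686
A = sqrt(0.699686)
= 0.8365

0.8365


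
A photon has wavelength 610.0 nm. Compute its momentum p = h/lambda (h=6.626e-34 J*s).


p = h / lambda
= 6.626e-34 / (610.0e-9)
= 6.626e-34 / 6.1000e-07
= 1.0862e-27 kg*m/s

1.0862e-27


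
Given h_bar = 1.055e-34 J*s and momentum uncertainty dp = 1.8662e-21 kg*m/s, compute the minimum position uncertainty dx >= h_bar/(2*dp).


dx = h_bar / (2 * dp)
= 1.055e-34 / (2 * 1.8662e-21)
= 1.055e-34 / 3.7324e-21
= 2.8266e-14 m

2.8266e-14


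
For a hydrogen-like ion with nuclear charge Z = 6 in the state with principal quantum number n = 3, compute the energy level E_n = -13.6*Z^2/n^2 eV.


E_n = -13.6 * Z^2 / n^2
= -13.6 * 6^2 / 3^2
= -13.6 * 36 / 9
= -54.4 eV

-54.4


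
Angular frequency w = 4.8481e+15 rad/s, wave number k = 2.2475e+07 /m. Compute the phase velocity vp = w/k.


vp = w / k
= 4.8481e+15 / 2.2475e+07
= 2.1571e+08 m/s

2.1571e+08


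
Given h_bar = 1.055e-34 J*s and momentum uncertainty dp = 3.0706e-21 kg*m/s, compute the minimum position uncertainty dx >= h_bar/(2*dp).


dx = h_bar / (2 * dp)
= 1.055e-34 / (2 * 3.0706e-21)
= 1.055e-34 / 6.1412e-21
= 1.7179e-14 m

1.7179e-14


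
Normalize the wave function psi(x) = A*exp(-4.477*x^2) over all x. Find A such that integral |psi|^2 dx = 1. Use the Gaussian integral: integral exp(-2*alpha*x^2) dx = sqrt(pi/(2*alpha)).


integral |psi|^2 dx = A^2 * sqrt(pi/(2*alpha)) = 1
A^2 = sqrt(2*alpha/pi)
= sqrt(2 * 4.477 / pi)
= 1.688238
A = sqrt(1.688238)
= 1.2993

1.2993


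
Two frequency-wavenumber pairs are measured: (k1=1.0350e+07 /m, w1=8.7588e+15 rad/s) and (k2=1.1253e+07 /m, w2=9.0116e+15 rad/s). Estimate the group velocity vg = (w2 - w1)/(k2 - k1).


vg = (w2 - w1) / (k2 - k1)
= (9.0116e+15 - 8.7588e+15) / (1.1253e+07 - 1.0350e+07)
= 2.5280e+14 / 9.0300e+05
= 2.7996e+08 m/s

2.7996e+08


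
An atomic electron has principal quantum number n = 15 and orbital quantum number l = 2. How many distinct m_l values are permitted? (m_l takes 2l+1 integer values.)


m_l ranges from -l to +l in integer steps
So m_l goes from -2 to +2
Count = 2l + 1 = 2*2 + 1
= 5

5


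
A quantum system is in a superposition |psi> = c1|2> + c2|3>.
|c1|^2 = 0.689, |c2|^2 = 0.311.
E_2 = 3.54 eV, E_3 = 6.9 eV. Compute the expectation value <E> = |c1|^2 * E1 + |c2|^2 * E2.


<E> = |c1|^2 * E1 + |c2|^2 * E2
= 0.689 * 3.54 + 0.311 * 6.9
= 2.4391 + 2.1459
= 4.585 eV

4.585


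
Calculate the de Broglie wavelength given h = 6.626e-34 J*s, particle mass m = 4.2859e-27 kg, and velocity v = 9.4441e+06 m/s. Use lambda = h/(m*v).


lambda = h / (m * v)
= 6.626e-34 / (4.2859e-27 * 9.4441e+06)
= 6.626e-34 / 4.0476e-20
= 1.6370e-14 m

1.6370e-14


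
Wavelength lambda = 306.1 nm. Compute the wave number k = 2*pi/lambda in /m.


k = 2 * pi / lambda
= 6.2832 / (306.1e-9)
= 6.2832 / 3.0610e-07
= 2.0527e+07 /m

2.0527e+07


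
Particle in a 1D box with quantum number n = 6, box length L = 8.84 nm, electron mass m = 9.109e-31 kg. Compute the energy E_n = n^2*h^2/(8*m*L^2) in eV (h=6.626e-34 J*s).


E = n^2 * h^2 / (8 * m * L^2)
= 6^2 * (6.626e-34)^2 / (8 * 9.109e-31 * (8.84e-9)^2)
= 36 * 4.3904e-67 / (8 * 9.109e-31 * 7.8146e-17)
= 2.7755e-20 J
= 0.1733 eV

0.1733


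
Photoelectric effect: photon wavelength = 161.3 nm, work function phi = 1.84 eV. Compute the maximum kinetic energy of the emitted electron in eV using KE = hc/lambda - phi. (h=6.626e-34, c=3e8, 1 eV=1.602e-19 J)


E_photon = hc / lambda
= (6.626e-34)(3e8) / (161.3e-9)
= 1.2324e-18 J
= 7.6926 eV
KE = E_photon - phi
= 7.6926 - 1.84
= 5.8526 eV

5.8526


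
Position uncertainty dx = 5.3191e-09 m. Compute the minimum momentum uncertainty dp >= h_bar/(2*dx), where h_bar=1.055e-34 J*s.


dp = h_bar / (2 * dx)
= 1.055e-34 / (2 * 5.3191e-09)
= 1.055e-34 / 1.0638e-08
= 9.9171e-27 kg*m/s

9.9171e-27


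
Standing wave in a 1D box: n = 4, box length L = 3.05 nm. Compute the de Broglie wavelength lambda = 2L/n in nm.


lambda = 2L / n
= 2 * 3.05 / 4
= 6.1 / 4
= 1.525 nm

1.525


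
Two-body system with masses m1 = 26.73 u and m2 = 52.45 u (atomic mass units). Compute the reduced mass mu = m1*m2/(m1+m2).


mu = m1 * m2 / (m1 + m2)
= 26.73 * 52.45 / (26.73 + 52.45)
= 1401.9885 / 79.18
= 17.7063 u

17.7063


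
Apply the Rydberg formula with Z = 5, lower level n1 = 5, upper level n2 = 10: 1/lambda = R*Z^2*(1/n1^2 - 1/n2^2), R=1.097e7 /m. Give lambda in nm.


1/lambda = R * Z^2 * (1/n1^2 - 1/n2^2)
= 1.097e7 * 5^2 * (1/5^2 - 1/10^2)
= 1.097e7 * 25 * (0.04 - 0.01)
= 8.2275e+06 /m
lambda = 1 / 8.2275e+06
= 121.5436 nm

121.5436


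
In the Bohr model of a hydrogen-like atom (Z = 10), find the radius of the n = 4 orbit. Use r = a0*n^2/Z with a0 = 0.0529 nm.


r = a0 * n^2 / Z
= 0.0529 * 4^2 / 10
= 0.0529 * 16 / 10
= 0.0846 nm

0.0846


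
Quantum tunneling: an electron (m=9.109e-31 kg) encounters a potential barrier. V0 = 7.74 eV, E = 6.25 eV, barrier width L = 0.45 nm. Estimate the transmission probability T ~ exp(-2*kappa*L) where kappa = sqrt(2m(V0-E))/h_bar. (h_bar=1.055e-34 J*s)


V0 - E = 1.49 eV = 2.3870e-19 J
kappa = sqrt(2 * m * (V0-E)) / h_bar
= sqrt(2 * 9.109e-31 * 2.3870e-19) / 1.055e-34
= 6.2506e+09 /m
2*kappa*L = 2 * 6.2506e+09 * 0.45e-9
= 5.6255
T = exp(-5.6255) = 3.604589e-03

3.604589e-03


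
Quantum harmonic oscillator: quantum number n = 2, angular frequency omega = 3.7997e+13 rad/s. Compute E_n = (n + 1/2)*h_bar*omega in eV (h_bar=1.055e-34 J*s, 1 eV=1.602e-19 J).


E = (n + 1/2) * h_bar * omega
= (2 + 0.5) * 1.055e-34 * 3.7997e+13
= 2.5 * 4.0087e-21
= 1.0022e-20 J
= 0.0626 eV

0.0626


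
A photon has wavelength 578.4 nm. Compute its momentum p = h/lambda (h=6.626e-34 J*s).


p = h / lambda
= 6.626e-34 / (578.4e-9)
= 6.626e-34 / 5.7840e-07
= 1.1456e-27 kg*m/s

1.1456e-27


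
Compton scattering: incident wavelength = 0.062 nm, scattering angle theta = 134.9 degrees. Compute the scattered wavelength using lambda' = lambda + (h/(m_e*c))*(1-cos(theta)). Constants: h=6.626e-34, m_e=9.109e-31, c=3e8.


Compton wavelength: h/(m_e*c) = 2.4247e-12 m
d_lambda = 2.4247e-12 * (1 - cos(134.9 deg))
= 2.4247e-12 * 1.705872
= 4.1362e-12 m = 0.004136 nm
lambda' = 0.062 + 0.004136
= 0.066136 nm

0.066136


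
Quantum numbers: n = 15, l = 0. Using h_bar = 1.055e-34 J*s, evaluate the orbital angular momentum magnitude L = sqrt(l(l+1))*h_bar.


L = sqrt(l*(l+1)) * h_bar
= sqrt(0 * 1) * 1.055e-34
= sqrt(0) * 1.055e-34
= 0.0 * 1.055e-34
= 0.0000e+00 J*s

0.0000e+00


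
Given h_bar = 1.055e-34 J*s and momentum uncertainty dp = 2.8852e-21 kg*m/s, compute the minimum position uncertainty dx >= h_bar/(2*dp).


dx = h_bar / (2 * dp)
= 1.055e-34 / (2 * 2.8852e-21)
= 1.055e-34 / 5.7704e-21
= 1.8283e-14 m

1.8283e-14


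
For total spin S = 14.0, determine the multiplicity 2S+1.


Spin multiplicity = 2S + 1
= 2 * 14.0 + 1
= 28.0 + 1
= 29

29


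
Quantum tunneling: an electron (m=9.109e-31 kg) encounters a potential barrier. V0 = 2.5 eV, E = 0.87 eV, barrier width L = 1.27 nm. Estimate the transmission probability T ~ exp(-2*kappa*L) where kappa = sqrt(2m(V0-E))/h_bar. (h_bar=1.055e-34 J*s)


V0 - E = 1.63 eV = 2.6113e-19 J
kappa = sqrt(2 * m * (V0-E)) / h_bar
= sqrt(2 * 9.109e-31 * 2.6113e-19) / 1.055e-34
= 6.5377e+09 /m
2*kappa*L = 2 * 6.5377e+09 * 1.27e-9
= 16.6057
T = exp(-16.6057) = 6.141081e-08

6.141081e-08


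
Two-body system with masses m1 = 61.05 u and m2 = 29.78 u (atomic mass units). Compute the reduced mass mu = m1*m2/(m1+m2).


mu = m1 * m2 / (m1 + m2)
= 61.05 * 29.78 / (61.05 + 29.78)
= 1818.069 / 90.83
= 20.0162 u

20.0162


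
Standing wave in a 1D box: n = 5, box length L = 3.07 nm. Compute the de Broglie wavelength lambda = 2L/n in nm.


lambda = 2L / n
= 2 * 3.07 / 5
= 6.14 / 5
= 1.228 nm

1.228


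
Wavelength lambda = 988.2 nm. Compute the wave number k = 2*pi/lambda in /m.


k = 2 * pi / lambda
= 6.2832 / (988.2e-9)
= 6.2832 / 9.8820e-07
= 6.3582e+06 /m

6.3582e+06


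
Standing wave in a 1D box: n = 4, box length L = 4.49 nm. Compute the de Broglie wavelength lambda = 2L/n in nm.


lambda = 2L / n
= 2 * 4.49 / 4
= 8.98 / 4
= 2.245 nm

2.245


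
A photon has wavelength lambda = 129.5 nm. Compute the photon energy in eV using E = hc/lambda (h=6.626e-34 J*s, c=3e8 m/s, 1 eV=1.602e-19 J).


E = hc / lambda
= (6.626e-34)(3e8) / (129.5e-9)
= 1.9878e-25 / 1.2950e-07
= 1.5350e-18 J
Converting to eV: 1.5350e-18 / 1.602e-19
= 9.5817 eV

9.5817


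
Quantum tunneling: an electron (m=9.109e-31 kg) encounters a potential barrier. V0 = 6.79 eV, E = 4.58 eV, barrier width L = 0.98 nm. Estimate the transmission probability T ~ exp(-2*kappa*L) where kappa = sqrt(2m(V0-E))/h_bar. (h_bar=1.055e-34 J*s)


V0 - E = 2.21 eV = 3.5404e-19 J
kappa = sqrt(2 * m * (V0-E)) / h_bar
= sqrt(2 * 9.109e-31 * 3.5404e-19) / 1.055e-34
= 7.6125e+09 /m
2*kappa*L = 2 * 7.6125e+09 * 0.98e-9
= 14.9204
T = exp(-14.9204) = 3.312374e-07

3.312374e-07


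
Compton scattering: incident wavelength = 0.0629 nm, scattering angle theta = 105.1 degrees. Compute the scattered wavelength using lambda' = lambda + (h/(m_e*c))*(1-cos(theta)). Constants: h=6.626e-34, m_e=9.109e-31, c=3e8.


Compton wavelength: h/(m_e*c) = 2.4247e-12 m
d_lambda = 2.4247e-12 * (1 - cos(105.1 deg))
= 2.4247e-12 * 1.260505
= 3.0564e-12 m = 0.003056 nm
lambda' = 0.0629 + 0.003056
= 0.065956 nm

0.065956


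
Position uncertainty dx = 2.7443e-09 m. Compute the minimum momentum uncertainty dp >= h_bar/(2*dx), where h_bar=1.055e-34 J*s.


dp = h_bar / (2 * dx)
= 1.055e-34 / (2 * 2.7443e-09)
= 1.055e-34 / 5.4886e-09
= 1.9222e-26 kg*m/s

1.9222e-26


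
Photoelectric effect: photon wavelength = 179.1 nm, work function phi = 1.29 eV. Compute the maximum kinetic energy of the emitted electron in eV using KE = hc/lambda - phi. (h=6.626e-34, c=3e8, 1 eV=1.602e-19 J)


E_photon = hc / lambda
= (6.626e-34)(3e8) / (179.1e-9)
= 1.1099e-18 J
= 6.9281 eV
KE = E_photon - phi
= 6.9281 - 1.29
= 5.6381 eV

5.6381


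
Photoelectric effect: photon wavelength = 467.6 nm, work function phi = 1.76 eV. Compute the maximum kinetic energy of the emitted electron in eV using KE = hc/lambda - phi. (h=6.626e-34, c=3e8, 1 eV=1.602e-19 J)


E_photon = hc / lambda
= (6.626e-34)(3e8) / (467.6e-9)
= 4.2511e-19 J
= 2.6536 eV
KE = E_photon - phi
= 2.6536 - 1.76
= 0.8936 eV

0.8936


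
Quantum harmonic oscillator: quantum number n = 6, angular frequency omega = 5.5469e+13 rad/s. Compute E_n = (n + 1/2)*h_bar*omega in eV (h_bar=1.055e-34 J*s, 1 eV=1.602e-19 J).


E = (n + 1/2) * h_bar * omega
= (6 + 0.5) * 1.055e-34 * 5.5469e+13
= 6.5 * 5.8520e-21
= 3.8038e-20 J
= 0.2374 eV

0.2374


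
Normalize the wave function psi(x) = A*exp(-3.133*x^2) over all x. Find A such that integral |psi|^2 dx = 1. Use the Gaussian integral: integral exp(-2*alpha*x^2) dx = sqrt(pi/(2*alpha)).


integral |psi|^2 dx = A^2 * sqrt(pi/(2*alpha)) = 1
A^2 = sqrt(2*alpha/pi)
= sqrt(2 * 3.133 / pi)
= 1.412278
A = sqrt(1.412278)
= 1.1884

1.1884


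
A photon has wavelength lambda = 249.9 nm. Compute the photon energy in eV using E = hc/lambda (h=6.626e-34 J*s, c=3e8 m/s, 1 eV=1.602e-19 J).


E = hc / lambda
= (6.626e-34)(3e8) / (249.9e-9)
= 1.9878e-25 / 2.4990e-07
= 7.9544e-19 J
Converting to eV: 7.9544e-19 / 1.602e-19
= 4.9653 eV

4.9653


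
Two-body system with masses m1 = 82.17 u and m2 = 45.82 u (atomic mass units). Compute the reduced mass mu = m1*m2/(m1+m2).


mu = m1 * m2 / (m1 + m2)
= 82.17 * 45.82 / (82.17 + 45.82)
= 3765.0294 / 127.99
= 29.4166 u

29.4166


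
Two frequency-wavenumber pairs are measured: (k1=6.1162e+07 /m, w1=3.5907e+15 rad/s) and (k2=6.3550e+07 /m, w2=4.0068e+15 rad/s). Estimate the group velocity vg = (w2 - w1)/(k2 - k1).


vg = (w2 - w1) / (k2 - k1)
= (4.0068e+15 - 3.5907e+15) / (6.3550e+07 - 6.1162e+07)
= 4.1610e+14 / 2.3880e+06
= 1.7425e+08 m/s

1.7425e+08


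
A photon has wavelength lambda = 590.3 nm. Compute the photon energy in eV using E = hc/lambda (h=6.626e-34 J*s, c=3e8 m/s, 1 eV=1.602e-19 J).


E = hc / lambda
= (6.626e-34)(3e8) / (590.3e-9)
= 1.9878e-25 / 5.9030e-07
= 3.3674e-19 J
Converting to eV: 3.3674e-19 / 1.602e-19
= 2.102 eV

2.102


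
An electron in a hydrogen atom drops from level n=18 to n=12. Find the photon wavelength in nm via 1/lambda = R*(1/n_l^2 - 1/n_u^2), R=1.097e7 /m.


1/lambda = R * (1/n_l^2 - 1/n_u^2)
= 1.097e7 * (1/12^2 - 1/18^2)
= 1.097e7 * (0.006944 - 0.003086)
= 1.097e7 * 0.003858
= 4.2323e+04 /m
lambda = 1 / 4.2323e+04 = 23628.0766 nm

23628.0766


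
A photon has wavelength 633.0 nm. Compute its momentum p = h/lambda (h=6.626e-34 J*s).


p = h / lambda
= 6.626e-34 / (633.0e-9)
= 6.626e-34 / 6.3300e-07
= 1.0468e-27 kg*m/s

1.0468e-27


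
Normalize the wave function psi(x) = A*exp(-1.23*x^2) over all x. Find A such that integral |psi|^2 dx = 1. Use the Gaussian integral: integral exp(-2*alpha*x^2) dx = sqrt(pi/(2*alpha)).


integral |psi|^2 dx = A^2 * sqrt(pi/(2*alpha)) = 1
A^2 = sqrt(2*alpha/pi)
= sqrt(2 * 1.23 / pi)
= 0.884897
A = sqrt(0.884897)
= 0.9407

0.9407


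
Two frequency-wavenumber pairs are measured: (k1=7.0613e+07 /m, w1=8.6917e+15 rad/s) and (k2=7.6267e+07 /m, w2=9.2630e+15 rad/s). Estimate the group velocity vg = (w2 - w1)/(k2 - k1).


vg = (w2 - w1) / (k2 - k1)
= (9.2630e+15 - 8.6917e+15) / (7.6267e+07 - 7.0613e+07)
= 5.7130e+14 / 5.6540e+06
= 1.0104e+08 m/s

1.0104e+08


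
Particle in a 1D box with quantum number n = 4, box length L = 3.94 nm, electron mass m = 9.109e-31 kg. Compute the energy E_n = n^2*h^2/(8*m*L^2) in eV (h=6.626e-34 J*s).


E = n^2 * h^2 / (8 * m * L^2)
= 4^2 * (6.626e-34)^2 / (8 * 9.109e-31 * (3.94e-9)^2)
= 16 * 4.3904e-67 / (8 * 9.109e-31 * 1.5524e-17)
= 6.2097e-20 J
= 0.3876 eV

0.3876


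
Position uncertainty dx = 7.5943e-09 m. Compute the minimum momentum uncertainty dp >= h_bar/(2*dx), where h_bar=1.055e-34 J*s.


dp = h_bar / (2 * dx)
= 1.055e-34 / (2 * 7.5943e-09)
= 1.055e-34 / 1.5189e-08
= 6.9460e-27 kg*m/s

6.9460e-27


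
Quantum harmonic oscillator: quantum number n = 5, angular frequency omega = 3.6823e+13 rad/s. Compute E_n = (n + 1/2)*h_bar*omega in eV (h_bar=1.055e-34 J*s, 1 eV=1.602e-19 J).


E = (n + 1/2) * h_bar * omega
= (5 + 0.5) * 1.055e-34 * 3.6823e+13
= 5.5 * 3.8848e-21
= 2.1367e-20 J
= 0.1334 eV

0.1334


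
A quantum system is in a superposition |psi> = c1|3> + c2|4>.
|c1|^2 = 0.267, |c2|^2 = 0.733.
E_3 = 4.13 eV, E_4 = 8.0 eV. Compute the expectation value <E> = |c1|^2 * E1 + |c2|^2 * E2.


<E> = |c1|^2 * E1 + |c2|^2 * E2
= 0.267 * 4.13 + 0.733 * 8.0
= 1.1027 + 5.864
= 6.9667 eV

6.9667


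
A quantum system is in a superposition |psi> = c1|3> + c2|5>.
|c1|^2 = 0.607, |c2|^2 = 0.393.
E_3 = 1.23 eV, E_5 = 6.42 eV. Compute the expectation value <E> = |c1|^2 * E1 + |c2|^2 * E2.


<E> = |c1|^2 * E1 + |c2|^2 * E2
= 0.607 * 1.23 + 0.393 * 6.42
= 0.7466 + 2.5231
= 3.2697 eV

3.2697


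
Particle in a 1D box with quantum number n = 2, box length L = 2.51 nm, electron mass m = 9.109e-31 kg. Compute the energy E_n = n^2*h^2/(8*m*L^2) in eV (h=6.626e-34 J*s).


E = n^2 * h^2 / (8 * m * L^2)
= 2^2 * (6.626e-34)^2 / (8 * 9.109e-31 * (2.51e-9)^2)
= 4 * 4.3904e-67 / (8 * 9.109e-31 * 6.3001e-18)
= 3.8252e-20 J
= 0.2388 eV

0.2388


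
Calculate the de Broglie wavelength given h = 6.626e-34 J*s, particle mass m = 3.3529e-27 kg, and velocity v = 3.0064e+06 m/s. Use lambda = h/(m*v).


lambda = h / (m * v)
= 6.626e-34 / (3.3529e-27 * 3.0064e+06)
= 6.626e-34 / 1.0080e-20
= 6.5733e-14 m

6.5733e-14


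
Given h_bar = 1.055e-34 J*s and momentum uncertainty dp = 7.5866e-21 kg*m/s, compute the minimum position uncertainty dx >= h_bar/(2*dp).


dx = h_bar / (2 * dp)
= 1.055e-34 / (2 * 7.5866e-21)
= 1.055e-34 / 1.5173e-20
= 6.9530e-15 m

6.9530e-15


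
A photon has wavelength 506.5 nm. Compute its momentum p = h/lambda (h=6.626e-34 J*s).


p = h / lambda
= 6.626e-34 / (506.5e-9)
= 6.626e-34 / 5.0650e-07
= 1.3082e-27 kg*m/s

1.3082e-27


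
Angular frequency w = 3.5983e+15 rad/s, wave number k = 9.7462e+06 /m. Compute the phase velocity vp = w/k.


vp = w / k
= 3.5983e+15 / 9.7462e+06
= 3.6920e+08 m/s

3.6920e+08


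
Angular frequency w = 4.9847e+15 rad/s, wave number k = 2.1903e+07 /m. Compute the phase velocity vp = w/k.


vp = w / k
= 4.9847e+15 / 2.1903e+07
= 2.2758e+08 m/s

2.2758e+08


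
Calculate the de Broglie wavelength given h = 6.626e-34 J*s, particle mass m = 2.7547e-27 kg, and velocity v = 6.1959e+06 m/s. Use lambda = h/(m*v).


lambda = h / (m * v)
= 6.626e-34 / (2.7547e-27 * 6.1959e+06)
= 6.626e-34 / 1.7068e-20
= 3.8822e-14 m

3.8822e-14


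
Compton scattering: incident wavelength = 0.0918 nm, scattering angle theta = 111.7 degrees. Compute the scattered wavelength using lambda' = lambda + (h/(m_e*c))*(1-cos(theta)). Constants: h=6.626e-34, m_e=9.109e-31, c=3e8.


Compton wavelength: h/(m_e*c) = 2.4247e-12 m
d_lambda = 2.4247e-12 * (1 - cos(111.7 deg))
= 2.4247e-12 * 1.369747
= 3.3212e-12 m = 0.003321 nm
lambda' = 0.0918 + 0.003321
= 0.095121 nm

0.095121


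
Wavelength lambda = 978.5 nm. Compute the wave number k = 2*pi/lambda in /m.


k = 2 * pi / lambda
= 6.2832 / (978.5e-9)
= 6.2832 / 9.7850e-07
= 6.4212e+06 /m

6.4212e+06


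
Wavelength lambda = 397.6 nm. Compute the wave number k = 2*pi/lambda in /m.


k = 2 * pi / lambda
= 6.2832 / (397.6e-9)
= 6.2832 / 3.9760e-07
= 1.5803e+07 /m

1.5803e+07


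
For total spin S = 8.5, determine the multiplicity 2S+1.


Spin multiplicity = 2S + 1
= 2 * 8.5 + 1
= 17.0 + 1
= 18

18


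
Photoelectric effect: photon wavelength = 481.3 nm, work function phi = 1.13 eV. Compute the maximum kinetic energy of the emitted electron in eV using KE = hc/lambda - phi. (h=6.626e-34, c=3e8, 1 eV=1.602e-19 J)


E_photon = hc / lambda
= (6.626e-34)(3e8) / (481.3e-9)
= 4.1301e-19 J
= 2.5781 eV
KE = E_photon - phi
= 2.5781 - 1.13
= 1.4481 eV

1.4481


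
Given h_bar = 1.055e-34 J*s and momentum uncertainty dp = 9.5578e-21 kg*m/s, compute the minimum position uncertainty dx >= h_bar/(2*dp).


dx = h_bar / (2 * dp)
= 1.055e-34 / (2 * 9.5578e-21)
= 1.055e-34 / 1.9116e-20
= 5.5191e-15 m

5.5191e-15


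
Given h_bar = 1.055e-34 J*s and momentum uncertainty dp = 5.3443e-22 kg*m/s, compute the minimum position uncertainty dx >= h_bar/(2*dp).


dx = h_bar / (2 * dp)
= 1.055e-34 / (2 * 5.3443e-22)
= 1.055e-34 / 1.0689e-21
= 9.8703e-14 m

9.8703e-14


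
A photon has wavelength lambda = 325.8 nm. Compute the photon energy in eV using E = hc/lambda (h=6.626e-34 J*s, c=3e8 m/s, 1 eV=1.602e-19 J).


E = hc / lambda
= (6.626e-34)(3e8) / (325.8e-9)
= 1.9878e-25 / 3.2580e-07
= 6.1013e-19 J
Converting to eV: 6.1013e-19 / 1.602e-19
= 3.8085 eV

3.8085


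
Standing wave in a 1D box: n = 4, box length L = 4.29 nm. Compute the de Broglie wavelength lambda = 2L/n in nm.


lambda = 2L / n
= 2 * 4.29 / 4
= 8.58 / 4
= 2.145 nm

2.145


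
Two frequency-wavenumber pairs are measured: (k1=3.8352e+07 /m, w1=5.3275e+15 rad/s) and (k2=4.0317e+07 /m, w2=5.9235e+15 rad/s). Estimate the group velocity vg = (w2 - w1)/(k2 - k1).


vg = (w2 - w1) / (k2 - k1)
= (5.9235e+15 - 5.3275e+15) / (4.0317e+07 - 3.8352e+07)
= 5.9600e+14 / 1.9650e+06
= 3.0331e+08 m/s

3.0331e+08


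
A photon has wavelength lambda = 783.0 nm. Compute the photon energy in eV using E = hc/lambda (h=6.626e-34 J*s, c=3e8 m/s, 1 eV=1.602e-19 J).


E = hc / lambda
= (6.626e-34)(3e8) / (783.0e-9)
= 1.9878e-25 / 7.8300e-07
= 2.5387e-19 J
Converting to eV: 2.5387e-19 / 1.602e-19
= 1.5847 eV

1.5847


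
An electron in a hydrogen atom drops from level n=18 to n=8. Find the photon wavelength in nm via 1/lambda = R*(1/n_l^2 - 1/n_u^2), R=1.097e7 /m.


1/lambda = R * (1/n_l^2 - 1/n_u^2)
= 1.097e7 * (1/8^2 - 1/18^2)
= 1.097e7 * (0.015625 - 0.003086)
= 1.097e7 * 0.012539
= 1.3755e+05 /m
lambda = 1 / 1.3755e+05 = 7270.1774 nm

7270.1774


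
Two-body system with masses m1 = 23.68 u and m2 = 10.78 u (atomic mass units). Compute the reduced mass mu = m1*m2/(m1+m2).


mu = m1 * m2 / (m1 + m2)
= 23.68 * 10.78 / (23.68 + 10.78)
= 255.2704 / 34.46
= 7.4077 u

7.4077


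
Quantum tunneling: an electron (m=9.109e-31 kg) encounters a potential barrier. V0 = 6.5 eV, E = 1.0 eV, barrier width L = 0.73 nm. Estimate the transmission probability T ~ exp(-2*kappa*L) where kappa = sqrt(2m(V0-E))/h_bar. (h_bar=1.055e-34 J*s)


V0 - E = 5.5 eV = 8.8110e-19 J
kappa = sqrt(2 * m * (V0-E)) / h_bar
= sqrt(2 * 9.109e-31 * 8.8110e-19) / 1.055e-34
= 1.2009e+10 /m
2*kappa*L = 2 * 1.2009e+10 * 0.73e-9
= 17.5333
T = exp(-17.5333) = 2.428791e-08

2.428791e-08
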